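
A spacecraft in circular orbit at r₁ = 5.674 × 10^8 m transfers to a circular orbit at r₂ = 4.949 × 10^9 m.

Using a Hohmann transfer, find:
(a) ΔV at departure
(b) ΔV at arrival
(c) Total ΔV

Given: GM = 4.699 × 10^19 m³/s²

Transfer semi-major axis: a_t = (r₁ + r₂)/2 = (5.674e+08 + 4.949e+09)/2 = 2.7582e+09 m.
Circular speeds: v₁ = √(GM/r₁) = 287778 m/s, v₂ = √(GM/r₂) = 97441.5 m/s.
Transfer speeds (vis-viva v² = GM(2/r − 1/a_t)): v₁ᵗ = 385482 m/s, v₂ᵗ = 44195.3 m/s.
(a) ΔV₁ = |v₁ᵗ − v₁| ≈ 9.77e+04 m/s = 97.7 km/s.
(b) ΔV₂ = |v₂ − v₂ᵗ| ≈ 5.325e+04 m/s = 53.25 km/s.
(c) ΔV_total = ΔV₁ + ΔV₂ ≈ 1.509e+05 m/s = 150.9 km/s.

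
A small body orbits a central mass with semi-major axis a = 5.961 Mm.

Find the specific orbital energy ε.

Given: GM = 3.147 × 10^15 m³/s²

Convert to SI: a = 5.961 Mm = 5.961e+06 m.
ε = −GM / (2a).
ε = −3.147e+15 / (2 · 5.961e+06) J/kg ≈ -2.64e+08 J/kg = -264 MJ/kg.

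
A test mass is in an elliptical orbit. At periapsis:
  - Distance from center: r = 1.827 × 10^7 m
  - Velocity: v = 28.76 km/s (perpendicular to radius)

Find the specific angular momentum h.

Convert to SI: v = 28.76 km/s = 28760 m/s.
With v perpendicular to r, h = r · v.
h = 1.827e+07 · 28760 m²/s ≈ 5.254e+11 m²/s.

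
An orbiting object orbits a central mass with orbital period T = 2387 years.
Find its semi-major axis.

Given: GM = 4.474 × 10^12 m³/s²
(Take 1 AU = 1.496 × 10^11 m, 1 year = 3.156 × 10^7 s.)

Convert to SI: T = 2387 years = 7.53337e+10 s.
Invert Kepler's third law: a = (GM · T² / (4π²))^(1/3).
Substituting T = 7.53337e+10 s and GM = 4.474e+12 m³/s²:
a = (4.474e+12 · (7.53337e+10)² / (4π²))^(1/3) m
a ≈ 8.632e+10 m = 0.577 AU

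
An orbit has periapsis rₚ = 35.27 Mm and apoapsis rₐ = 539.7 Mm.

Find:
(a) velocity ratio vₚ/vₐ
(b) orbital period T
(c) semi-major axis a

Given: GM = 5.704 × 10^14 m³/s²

Convert to SI: rₚ = 35.27 Mm = 3.527e+07 m; rₐ = 539.7 Mm = 5.397e+08 m.
(a) Conservation of angular momentum (rₚvₚ = rₐvₐ) gives vₚ/vₐ = rₐ/rₚ = 5.397e+08/3.527e+07 ≈ 15.3
(b) With a = (rₚ + rₐ)/2 = 2.87485e+08 m, T = 2π √(a³/GM) = 2π √((2.87485e+08)³/5.704e+14) s ≈ 1.282e+06 s
(c) a = (rₚ + rₐ)/2 = (3.527e+07 + 5.397e+08)/2 ≈ 2.875e+08 m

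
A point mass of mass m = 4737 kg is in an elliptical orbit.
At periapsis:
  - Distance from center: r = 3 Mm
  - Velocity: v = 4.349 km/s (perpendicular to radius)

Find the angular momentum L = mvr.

Convert to SI: r = 3 Mm = 3e+06 m; v = 4.349 km/s = 4349 m/s.
Since v is perpendicular to r, L = m · v · r.
L = 4737 · 4349 · 3e+06 kg·m²/s ≈ 6.18e+13 kg·m²/s.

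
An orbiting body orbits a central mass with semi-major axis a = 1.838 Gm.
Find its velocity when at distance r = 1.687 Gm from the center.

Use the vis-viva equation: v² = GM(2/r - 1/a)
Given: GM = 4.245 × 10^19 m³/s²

Convert to SI: a = 1.838 Gm = 1.838e+09 m; r = 1.687 Gm = 1.687e+09 m.
Vis-viva: v = √(GM · (2/r − 1/a)).
2/r − 1/a = 2/1.687e+09 − 1/1.838e+09 = 6.41467e-10 m⁻¹.
v = √(4.245e+19 · 6.41467e-10) m/s ≈ 1.65e+05 m/s = 165 km/s.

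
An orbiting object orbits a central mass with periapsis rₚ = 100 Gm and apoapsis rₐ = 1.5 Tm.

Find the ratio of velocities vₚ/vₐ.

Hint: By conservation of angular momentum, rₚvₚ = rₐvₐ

Convert to SI: rₚ = 100 Gm = 1e+11 m; rₐ = 1.5 Tm = 1.5e+12 m.
Conservation of angular momentum gives rₚvₚ = rₐvₐ, so vₚ/vₐ = rₐ/rₚ.
vₚ/vₐ = 1.5e+12 / 1e+11 ≈ 15.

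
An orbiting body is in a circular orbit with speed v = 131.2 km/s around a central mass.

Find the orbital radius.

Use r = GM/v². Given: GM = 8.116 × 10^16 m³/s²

Convert to SI: v = 131.2 km/s = 131200 m/s.
For a circular orbit, v² = GM / r, so r = GM / v².
r = 8.116e+16 / (131200)² m ≈ 4.715e+06 m = 4.715 Mm.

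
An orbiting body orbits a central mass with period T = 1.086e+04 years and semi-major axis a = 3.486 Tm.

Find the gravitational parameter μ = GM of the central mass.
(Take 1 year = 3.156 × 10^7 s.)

Convert to SI: T = 1.086e+04 years = 3.42742e+11 s; a = 3.486 Tm = 3.486e+12 m.
GM = 4π² · a³ / T².
GM = 4π² · (3.486e+12)³ / (3.42742e+11)² m³/s² ≈ 1.424e+16 m³/s² = 1.424 × 10^16 m³/s².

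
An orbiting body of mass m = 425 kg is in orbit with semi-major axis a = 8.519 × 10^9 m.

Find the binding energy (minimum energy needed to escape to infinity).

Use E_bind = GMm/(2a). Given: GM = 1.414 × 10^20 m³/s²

Total orbital energy is E = −GMm/(2a); binding energy is E_bind = −E = GMm/(2a).
E_bind = 1.414e+20 · 425 / (2 · 8.519e+09) J ≈ 3.527e+12 J = 3.527 TJ.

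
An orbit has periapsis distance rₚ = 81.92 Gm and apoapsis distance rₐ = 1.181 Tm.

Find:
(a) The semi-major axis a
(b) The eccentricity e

Convert to SI: rₚ = 81.92 Gm = 8.192e+10 m; rₐ = 1.181 Tm = 1.181e+12 m.
(a) a = (rₚ + rₐ) / 2 = (8.192e+10 + 1.181e+12) / 2 ≈ 6.315e+11 m = 631.5 Gm.
(b) e = (rₐ − rₚ) / (rₐ + rₚ) = (1.181e+12 − 8.192e+10) / (1.181e+12 + 8.192e+10) ≈ 0.8703.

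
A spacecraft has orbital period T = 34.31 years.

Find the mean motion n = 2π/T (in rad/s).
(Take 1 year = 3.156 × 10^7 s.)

Convert to SI: T = 34.31 years = 1.08282e+09 s.
n = 2π / T.
n = 2π / 1.08282e+09 s ≈ 5.803e-09 rad/s.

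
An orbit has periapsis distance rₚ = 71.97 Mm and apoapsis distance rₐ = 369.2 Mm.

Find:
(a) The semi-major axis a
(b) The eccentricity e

Convert to SI: rₚ = 71.97 Mm = 7.197e+07 m; rₐ = 369.2 Mm = 3.692e+08 m.
(a) a = (rₚ + rₐ) / 2 = (7.197e+07 + 3.692e+08) / 2 ≈ 2.206e+08 m = 220.6 Mm.
(b) e = (rₐ − rₚ) / (rₐ + rₚ) = (3.692e+08 − 7.197e+07) / (3.692e+08 + 7.197e+07) ≈ 0.6737.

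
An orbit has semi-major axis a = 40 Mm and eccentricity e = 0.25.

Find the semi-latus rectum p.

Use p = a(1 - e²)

Convert to SI: a = 40 Mm = 4e+07 m.
p = a (1 − e²).
p = 4e+07 · (1 − (0.25)²) = 4e+07 · 0.9375 ≈ 3.75e+07 m = 37.5 Mm.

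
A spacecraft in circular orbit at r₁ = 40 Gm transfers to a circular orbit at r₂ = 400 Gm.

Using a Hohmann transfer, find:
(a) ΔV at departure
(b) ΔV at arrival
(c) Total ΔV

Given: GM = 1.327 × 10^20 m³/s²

Convert to SI: r₁ = 40 Gm = 4e+10 m; r₂ = 400 Gm = 4e+11 m.
Transfer semi-major axis: a_t = (r₁ + r₂)/2 = (4e+10 + 4e+11)/2 = 2.2e+11 m.
Circular speeds: v₁ = √(GM/r₁) = 57597.7 m/s, v₂ = √(GM/r₂) = 18214 m/s.
Transfer speeds (vis-viva v² = GM(2/r − 1/a_t)): v₁ᵗ = 77664.8 m/s, v₂ᵗ = 7766.48 m/s.
(a) ΔV₁ = |v₁ᵗ − v₁| ≈ 2.007e+04 m/s = 20.07 km/s.
(b) ΔV₂ = |v₂ − v₂ᵗ| ≈ 1.045e+04 m/s = 10.45 km/s.
(c) ΔV_total = ΔV₁ + ΔV₂ ≈ 3.051e+04 m/s = 30.51 km/s.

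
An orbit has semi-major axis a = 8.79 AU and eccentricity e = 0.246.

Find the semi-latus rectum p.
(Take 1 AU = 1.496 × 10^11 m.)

Convert to SI: a = 8.79 AU = 1.31498e+12 m.
p = a (1 − e²).
p = 1.31498e+12 · (1 − (0.246)²) = 1.31498e+12 · 0.939484 ≈ 1.235e+12 m = 8.258 AU.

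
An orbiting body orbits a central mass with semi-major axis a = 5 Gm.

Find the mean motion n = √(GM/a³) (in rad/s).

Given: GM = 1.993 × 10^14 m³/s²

Convert to SI: a = 5 Gm = 5e+09 m.
n = √(GM / a³).
n = √(1.993e+14 / (5e+09)³) rad/s ≈ 3.993e-08 rad/s.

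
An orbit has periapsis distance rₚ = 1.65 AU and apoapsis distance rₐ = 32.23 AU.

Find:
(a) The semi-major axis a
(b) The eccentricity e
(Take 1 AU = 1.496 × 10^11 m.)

Convert to SI: rₚ = 1.65 AU = 2.4684e+11 m; rₐ = 32.23 AU = 4.82161e+12 m.
(a) a = (rₚ + rₐ) / 2 = (2.4684e+11 + 4.82161e+12) / 2 ≈ 2.534e+12 m = 16.94 AU.
(b) e = (rₐ − rₚ) / (rₐ + rₚ) = (4.82161e+12 − 2.4684e+11) / (4.82161e+12 + 2.4684e+11) ≈ 0.9026.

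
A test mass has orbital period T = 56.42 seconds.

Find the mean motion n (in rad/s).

n = 2π / T.
n = 2π / 56.42 s ≈ 0.1114 rad/s.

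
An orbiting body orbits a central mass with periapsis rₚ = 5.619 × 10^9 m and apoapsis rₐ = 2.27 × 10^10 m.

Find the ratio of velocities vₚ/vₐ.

Conservation of angular momentum gives rₚvₚ = rₐvₐ, so vₚ/vₐ = rₐ/rₚ.
vₚ/vₐ = 2.27e+10 / 5.619e+09 ≈ 4.04.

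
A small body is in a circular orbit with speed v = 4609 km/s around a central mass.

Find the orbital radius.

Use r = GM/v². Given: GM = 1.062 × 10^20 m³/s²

Convert to SI: v = 4609 km/s = 4.609e+06 m/s.
For a circular orbit, v² = GM / r, so r = GM / v².
r = 1.062e+20 / (4.609e+06)² m ≈ 4.999e+06 m = 4.999 Mm.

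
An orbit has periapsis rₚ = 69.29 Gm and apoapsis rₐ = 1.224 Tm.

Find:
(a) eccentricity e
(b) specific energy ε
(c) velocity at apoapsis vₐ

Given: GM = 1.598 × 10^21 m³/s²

Convert to SI: rₚ = 69.29 Gm = 6.929e+10 m; rₐ = 1.224 Tm = 1.224e+12 m.
(a) e = (rₐ − rₚ)/(rₐ + rₚ) = (1.224e+12 − 6.929e+10)/(1.224e+12 + 6.929e+10) ≈ 0.8928
(b) With a = (rₚ + rₐ)/2 = 6.46645e+11 m, ε = −GM/(2a) = −1.598e+21/(2 · 6.46645e+11) J/kg ≈ -1.236e+09 J/kg
(c) With a = (rₚ + rₐ)/2 = 6.46645e+11 m, vₐ = √(GM (2/rₐ − 1/a)) = √(1.598e+21 · (2/1.224e+12 − 1/6.46645e+11)) m/s ≈ 1.183e+04 m/s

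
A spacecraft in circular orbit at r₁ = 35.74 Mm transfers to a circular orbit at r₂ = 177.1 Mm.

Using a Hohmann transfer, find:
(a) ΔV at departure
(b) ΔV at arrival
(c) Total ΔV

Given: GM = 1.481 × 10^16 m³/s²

Convert to SI: r₁ = 35.74 Mm = 3.574e+07 m; r₂ = 177.1 Mm = 1.771e+08 m.
Transfer semi-major axis: a_t = (r₁ + r₂)/2 = (3.574e+07 + 1.771e+08)/2 = 1.0642e+08 m.
Circular speeds: v₁ = √(GM/r₁) = 20356.4 m/s, v₂ = √(GM/r₂) = 9144.67 m/s.
Transfer speeds (vis-viva v² = GM(2/r − 1/a_t)): v₁ᵗ = 26260.2 m/s, v₂ᵗ = 5299.49 m/s.
(a) ΔV₁ = |v₁ᵗ − v₁| ≈ 5904 m/s = 5.904 km/s.
(b) ΔV₂ = |v₂ − v₂ᵗ| ≈ 3845 m/s = 3.845 km/s.
(c) ΔV_total = ΔV₁ + ΔV₂ ≈ 9749 m/s = 9.749 km/s.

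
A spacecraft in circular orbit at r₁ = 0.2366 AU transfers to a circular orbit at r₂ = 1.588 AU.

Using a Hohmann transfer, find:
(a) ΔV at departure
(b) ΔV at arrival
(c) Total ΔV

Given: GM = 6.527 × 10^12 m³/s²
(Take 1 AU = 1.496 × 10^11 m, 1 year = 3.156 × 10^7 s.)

Convert to SI: r₁ = 0.2366 AU = 3.53954e+10 m; r₂ = 1.588 AU = 2.37565e+11 m.
Transfer semi-major axis: a_t = (r₁ + r₂)/2 = (3.53954e+10 + 2.37565e+11)/2 = 1.3648e+11 m.
Circular speeds: v₁ = √(GM/r₁) = 13.5795 m/s, v₂ = √(GM/r₂) = 5.24162 m/s.
Transfer speeds (vis-viva v² = GM(2/r − 1/a_t)): v₁ᵗ = 17.916 m/s, v₂ᵗ = 2.66934 m/s.
(a) ΔV₁ = |v₁ᵗ − v₁| ≈ 4.336 m/s = 0.0009148 AU/year.
(b) ΔV₂ = |v₂ − v₂ᵗ| ≈ 2.572 m/s = 0.0005427 AU/year.
(c) ΔV_total = ΔV₁ + ΔV₂ ≈ 6.909 m/s = 0.001457 AU/year.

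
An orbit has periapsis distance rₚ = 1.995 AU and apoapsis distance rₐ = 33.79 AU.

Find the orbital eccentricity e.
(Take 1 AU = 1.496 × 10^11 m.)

Convert to SI: rₚ = 1.995 AU = 2.98452e+11 m; rₐ = 33.79 AU = 5.05498e+12 m.
e = (rₐ − rₚ) / (rₐ + rₚ).
e = (5.05498e+12 − 2.98452e+11) / (5.05498e+12 + 2.98452e+11) = 4.75653e+12 / 5.35344e+12 ≈ 0.8885.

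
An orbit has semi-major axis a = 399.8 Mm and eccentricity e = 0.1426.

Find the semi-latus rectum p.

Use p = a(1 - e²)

Convert to SI: a = 399.8 Mm = 3.998e+08 m.
p = a (1 − e²).
p = 3.998e+08 · (1 − (0.1426)²) = 3.998e+08 · 0.979665 ≈ 3.917e+08 m = 391.7 Mm.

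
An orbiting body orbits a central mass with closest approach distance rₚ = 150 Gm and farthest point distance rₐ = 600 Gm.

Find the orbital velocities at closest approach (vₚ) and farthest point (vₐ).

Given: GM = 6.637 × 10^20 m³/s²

Convert to SI: rₚ = 150 Gm = 1.5e+11 m; rₐ = 600 Gm = 6e+11 m.
Use the vis-viva equation v² = GM(2/r − 1/a) with a = (rₚ + rₐ)/2 = (1.5e+11 + 6e+11)/2 = 3.75e+11 m.
vₚ = √(GM · (2/rₚ − 1/a)) = √(6.637e+20 · (2/1.5e+11 − 1/3.75e+11)) m/s ≈ 8.414e+04 m/s = 84.14 km/s.
vₐ = √(GM · (2/rₐ − 1/a)) = √(6.637e+20 · (2/6e+11 − 1/3.75e+11)) m/s ≈ 2.103e+04 m/s = 21.03 km/s.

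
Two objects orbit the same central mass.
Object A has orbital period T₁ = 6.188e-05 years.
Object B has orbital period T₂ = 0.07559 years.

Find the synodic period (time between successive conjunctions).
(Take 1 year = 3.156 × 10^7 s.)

Convert to SI: T₁ = 6.188e-05 years = 1952.93 s; T₂ = 0.07559 years = 2.38562e+06 s.
T_syn = |T₁ · T₂ / (T₁ − T₂)|.
T_syn = |1952.93 · 2.38562e+06 / (1952.93 − 2.38562e+06)| s ≈ 1955 s = 6.193e-05 years.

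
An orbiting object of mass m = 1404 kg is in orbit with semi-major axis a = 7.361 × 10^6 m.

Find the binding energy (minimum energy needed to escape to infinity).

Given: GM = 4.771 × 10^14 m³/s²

Total orbital energy is E = −GMm/(2a); binding energy is E_bind = −E = GMm/(2a).
E_bind = 4.771e+14 · 1404 / (2 · 7.361e+06) J ≈ 4.55e+10 J = 45.5 GJ.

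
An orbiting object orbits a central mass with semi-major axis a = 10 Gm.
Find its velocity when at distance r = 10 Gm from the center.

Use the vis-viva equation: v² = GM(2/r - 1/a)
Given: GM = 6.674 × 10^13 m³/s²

Convert to SI: a = 10 Gm = 1e+10 m; r = 10 Gm = 1e+10 m.
Vis-viva: v = √(GM · (2/r − 1/a)).
2/r − 1/a = 2/1e+10 − 1/1e+10 = 1e-10 m⁻¹.
v = √(6.674e+13 · 1e-10) m/s ≈ 81.69 m/s = 81.69 m/s.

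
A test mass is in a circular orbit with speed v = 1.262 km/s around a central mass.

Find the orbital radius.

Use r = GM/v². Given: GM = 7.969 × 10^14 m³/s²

Convert to SI: v = 1.262 km/s = 1262 m/s.
For a circular orbit, v² = GM / r, so r = GM / v².
r = 7.969e+14 / (1262)² m ≈ 5.004e+08 m = 500.4 Mm.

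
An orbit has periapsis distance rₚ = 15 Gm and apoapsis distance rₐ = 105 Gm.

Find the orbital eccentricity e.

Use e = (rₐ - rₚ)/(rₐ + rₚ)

Convert to SI: rₚ = 15 Gm = 1.5e+10 m; rₐ = 105 Gm = 1.05e+11 m.
e = (rₐ − rₚ) / (rₐ + rₚ).
e = (1.05e+11 − 1.5e+10) / (1.05e+11 + 1.5e+10) = 9e+10 / 1.2e+11 ≈ 0.75.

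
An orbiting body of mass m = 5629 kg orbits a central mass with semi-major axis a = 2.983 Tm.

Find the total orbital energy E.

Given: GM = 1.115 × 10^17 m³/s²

Convert to SI: a = 2.983 Tm = 2.983e+12 m.
E = −GMm / (2a).
E = −1.115e+17 · 5629 / (2 · 2.983e+12) J ≈ -1.052e+08 J = -105.2 MJ.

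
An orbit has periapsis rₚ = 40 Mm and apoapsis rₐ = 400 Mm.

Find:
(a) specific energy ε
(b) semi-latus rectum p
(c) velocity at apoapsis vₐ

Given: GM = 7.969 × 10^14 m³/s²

Convert to SI: rₚ = 40 Mm = 4e+07 m; rₐ = 400 Mm = 4e+08 m.
(a) With a = (rₚ + rₐ)/2 = 2.2e+08 m, ε = −GM/(2a) = −7.969e+14/(2 · 2.2e+08) J/kg ≈ -1.811e+06 J/kg
(b) From a = (rₚ + rₐ)/2 = 2.2e+08 m and e = (rₐ − rₚ)/(rₐ + rₚ) = 0.818182, p = a(1 − e²) = 2.2e+08 · (1 − (0.818182)²) ≈ 7.273e+07 m
(c) With a = (rₚ + rₐ)/2 = 2.2e+08 m, vₐ = √(GM (2/rₐ − 1/a)) = √(7.969e+14 · (2/4e+08 − 1/2.2e+08)) m/s ≈ 601.9 m/s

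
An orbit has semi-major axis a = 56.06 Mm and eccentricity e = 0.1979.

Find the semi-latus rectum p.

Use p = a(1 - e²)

Convert to SI: a = 56.06 Mm = 5.606e+07 m.
p = a (1 − e²).
p = 5.606e+07 · (1 − (0.1979)²) = 5.606e+07 · 0.960836 ≈ 5.386e+07 m = 53.86 Mm.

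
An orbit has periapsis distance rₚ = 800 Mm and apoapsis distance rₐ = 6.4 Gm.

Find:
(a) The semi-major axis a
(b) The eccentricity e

Convert to SI: rₚ = 800 Mm = 8e+08 m; rₐ = 6.4 Gm = 6.4e+09 m.
(a) a = (rₚ + rₐ) / 2 = (8e+08 + 6.4e+09) / 2 ≈ 3.6e+09 m = 3.6 Gm.
(b) e = (rₐ − rₚ) / (rₐ + rₚ) = (6.4e+09 − 8e+08) / (6.4e+09 + 8e+08) ≈ 0.7778.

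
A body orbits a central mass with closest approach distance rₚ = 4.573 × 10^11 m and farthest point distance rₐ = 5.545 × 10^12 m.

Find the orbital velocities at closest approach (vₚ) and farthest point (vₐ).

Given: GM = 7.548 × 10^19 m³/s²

Use the vis-viva equation v² = GM(2/r − 1/a) with a = (rₚ + rₐ)/2 = (4.573e+11 + 5.545e+12)/2 = 3.00115e+12 m.
vₚ = √(GM · (2/rₚ − 1/a)) = √(7.548e+19 · (2/4.573e+11 − 1/3.00115e+12)) m/s ≈ 1.746e+04 m/s = 17.46 km/s.
vₐ = √(GM · (2/rₐ − 1/a)) = √(7.548e+19 · (2/5.545e+12 − 1/3.00115e+12)) m/s ≈ 1440 m/s = 1.44 km/s.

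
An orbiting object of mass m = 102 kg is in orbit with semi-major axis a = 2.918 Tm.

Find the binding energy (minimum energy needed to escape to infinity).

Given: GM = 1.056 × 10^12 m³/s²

Convert to SI: a = 2.918 Tm = 2.918e+12 m.
Total orbital energy is E = −GMm/(2a); binding energy is E_bind = −E = GMm/(2a).
E_bind = 1.056e+12 · 102 / (2 · 2.918e+12) J ≈ 18.46 J = 18.46 J.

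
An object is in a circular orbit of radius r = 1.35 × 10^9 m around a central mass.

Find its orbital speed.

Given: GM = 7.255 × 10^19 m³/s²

For a circular orbit, gravity supplies the centripetal force, so v = √(GM / r).
v = √(7.255e+19 / 1.35e+09) m/s ≈ 2.318e+05 m/s = 231.8 km/s.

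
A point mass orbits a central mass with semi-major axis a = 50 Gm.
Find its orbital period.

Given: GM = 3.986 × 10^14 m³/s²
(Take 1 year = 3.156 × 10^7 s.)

Convert to SI: a = 50 Gm = 5e+10 m.
Kepler's third law: T = 2π √(a³ / GM).
Substituting a = 5e+10 m and GM = 3.986e+14 m³/s²:
T = 2π √((5e+10)³ / 3.986e+14) s
T ≈ 3.519e+09 s = 111.5 years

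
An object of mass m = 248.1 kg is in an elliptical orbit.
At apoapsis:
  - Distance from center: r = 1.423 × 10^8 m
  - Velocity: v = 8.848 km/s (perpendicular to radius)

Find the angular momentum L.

Convert to SI: v = 8.848 km/s = 8848 m/s.
Since v is perpendicular to r, L = m · v · r.
L = 248.1 · 8848 · 1.423e+08 kg·m²/s ≈ 3.124e+14 kg·m²/s.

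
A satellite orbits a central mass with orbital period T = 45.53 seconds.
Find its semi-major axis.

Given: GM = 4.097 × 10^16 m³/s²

Invert Kepler's third law: a = (GM · T² / (4π²))^(1/3).
Substituting T = 45.53 s and GM = 4.097e+16 m³/s²:
a = (4.097e+16 · (45.53)² / (4π²))^(1/3) m
a ≈ 1.291e+06 m = 1.291 Mm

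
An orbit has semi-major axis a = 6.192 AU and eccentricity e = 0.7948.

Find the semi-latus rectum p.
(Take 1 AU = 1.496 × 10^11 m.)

Convert to SI: a = 6.192 AU = 9.26323e+11 m.
p = a (1 − e²).
p = 9.26323e+11 · (1 − (0.7948)²) = 9.26323e+11 · 0.368293 ≈ 3.412e+11 m = 2.28 AU.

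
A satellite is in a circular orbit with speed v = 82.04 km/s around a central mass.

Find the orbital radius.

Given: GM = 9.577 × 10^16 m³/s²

Convert to SI: v = 82.04 km/s = 82040 m/s.
For a circular orbit, v² = GM / r, so r = GM / v².
r = 9.577e+16 / (82040)² m ≈ 1.423e+07 m = 1.423 × 10^7 m.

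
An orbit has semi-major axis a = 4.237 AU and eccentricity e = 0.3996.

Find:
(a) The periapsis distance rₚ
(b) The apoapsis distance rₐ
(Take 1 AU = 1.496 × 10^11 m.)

Convert to SI: a = 4.237 AU = 6.33855e+11 m.
(a) rₚ = a(1 − e) = 6.33855e+11 · (1 − 0.3996) = 6.33855e+11 · 0.6004 ≈ 3.806e+11 m = 2.544 AU.
(b) rₐ = a(1 + e) = 6.33855e+11 · (1 + 0.3996) = 6.33855e+11 · 1.3996 ≈ 8.871e+11 m = 5.93 AU.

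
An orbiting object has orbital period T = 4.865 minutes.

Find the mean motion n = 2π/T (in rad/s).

Convert to SI: T = 4.865 minutes = 291.9 s.
n = 2π / T.
n = 2π / 291.9 s ≈ 0.02153 rad/s.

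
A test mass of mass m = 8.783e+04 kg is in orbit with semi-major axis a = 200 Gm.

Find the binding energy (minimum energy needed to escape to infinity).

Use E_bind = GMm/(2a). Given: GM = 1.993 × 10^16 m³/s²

Convert to SI: a = 200 Gm = 2e+11 m.
Total orbital energy is E = −GMm/(2a); binding energy is E_bind = −E = GMm/(2a).
E_bind = 1.993e+16 · 8.783e+04 / (2 · 2e+11) J ≈ 4.376e+09 J = 4.376 GJ.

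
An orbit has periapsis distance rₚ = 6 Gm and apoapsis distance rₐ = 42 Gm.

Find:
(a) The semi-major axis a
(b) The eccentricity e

Convert to SI: rₚ = 6 Gm = 6e+09 m; rₐ = 42 Gm = 4.2e+10 m.
(a) a = (rₚ + rₐ) / 2 = (6e+09 + 4.2e+10) / 2 ≈ 2.4e+10 m = 24 Gm.
(b) e = (rₐ − rₚ) / (rₐ + rₚ) = (4.2e+10 − 6e+09) / (4.2e+10 + 6e+09) ≈ 0.75.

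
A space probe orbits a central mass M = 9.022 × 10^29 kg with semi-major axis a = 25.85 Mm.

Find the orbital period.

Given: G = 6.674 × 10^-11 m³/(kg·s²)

Convert to SI: a = 25.85 Mm = 2.585e+07 m.
GM = G · M = 6.674e-11 · 9.022e+29 = 6.02128e+19 m³/s².
Kepler's third law: T = 2π √(a³ / GM).
Substituting a = 2.585e+07 m and GM = 6.02128e+19 m³/s²:
T = 2π √((2.585e+07)³ / 6.02128e+19) s
T ≈ 106.4 s = 1.774 minutes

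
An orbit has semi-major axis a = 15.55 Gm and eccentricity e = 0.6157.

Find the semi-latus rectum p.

Convert to SI: a = 15.55 Gm = 1.555e+10 m.
p = a (1 − e²).
p = 1.555e+10 · (1 − (0.6157)²) = 1.555e+10 · 0.620914 ≈ 9.655e+09 m = 9.655 Gm.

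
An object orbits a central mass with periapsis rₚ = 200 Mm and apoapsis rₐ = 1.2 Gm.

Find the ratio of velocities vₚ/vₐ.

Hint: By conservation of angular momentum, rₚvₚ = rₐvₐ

Convert to SI: rₚ = 200 Mm = 2e+08 m; rₐ = 1.2 Gm = 1.2e+09 m.
Conservation of angular momentum gives rₚvₚ = rₐvₐ, so vₚ/vₐ = rₐ/rₚ.
vₚ/vₐ = 1.2e+09 / 2e+08 ≈ 6.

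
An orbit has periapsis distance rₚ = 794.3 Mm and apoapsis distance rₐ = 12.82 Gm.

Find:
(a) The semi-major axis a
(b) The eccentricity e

Convert to SI: rₚ = 794.3 Mm = 7.943e+08 m; rₐ = 12.82 Gm = 1.282e+10 m.
(a) a = (rₚ + rₐ) / 2 = (7.943e+08 + 1.282e+10) / 2 ≈ 6.807e+09 m = 6.807 Gm.
(b) e = (rₐ − rₚ) / (rₐ + rₚ) = (1.282e+10 − 7.943e+08) / (1.282e+10 + 7.943e+08) ≈ 0.8833.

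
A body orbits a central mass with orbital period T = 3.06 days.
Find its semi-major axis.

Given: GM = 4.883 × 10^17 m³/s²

Convert to SI: T = 3.06 days = 264384 s.
Invert Kepler's third law: a = (GM · T² / (4π²))^(1/3).
Substituting T = 264384 s and GM = 4.883e+17 m³/s²:
a = (4.883e+17 · (264384)² / (4π²))^(1/3) m
a ≈ 9.526e+08 m = 952.6 Mm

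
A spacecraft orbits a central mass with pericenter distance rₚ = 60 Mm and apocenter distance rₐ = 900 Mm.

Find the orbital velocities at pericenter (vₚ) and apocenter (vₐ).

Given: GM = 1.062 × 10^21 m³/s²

Convert to SI: rₚ = 60 Mm = 6e+07 m; rₐ = 900 Mm = 9e+08 m.
Use the vis-viva equation v² = GM(2/r − 1/a) with a = (rₚ + rₐ)/2 = (6e+07 + 9e+08)/2 = 4.8e+08 m.
vₚ = √(GM · (2/rₚ − 1/a)) = √(1.062e+21 · (2/6e+07 − 1/4.8e+08)) m/s ≈ 5.761e+06 m/s = 5761 km/s.
vₐ = √(GM · (2/rₐ − 1/a)) = √(1.062e+21 · (2/9e+08 − 1/4.8e+08)) m/s ≈ 3.841e+05 m/s = 384.1 km/s.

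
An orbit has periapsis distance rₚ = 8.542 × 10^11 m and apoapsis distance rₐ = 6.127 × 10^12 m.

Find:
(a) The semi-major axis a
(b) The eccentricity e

(a) a = (rₚ + rₐ) / 2 = (8.542e+11 + 6.127e+12) / 2 ≈ 3.491e+12 m = 3.491 × 10^12 m.
(b) e = (rₐ − rₚ) / (rₐ + rₚ) = (6.127e+12 − 8.542e+11) / (6.127e+12 + 8.542e+11) ≈ 0.7553.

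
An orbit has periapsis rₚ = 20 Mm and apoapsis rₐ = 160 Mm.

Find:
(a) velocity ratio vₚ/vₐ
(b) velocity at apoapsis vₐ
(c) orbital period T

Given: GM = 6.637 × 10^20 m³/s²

Convert to SI: rₚ = 20 Mm = 2e+07 m; rₐ = 160 Mm = 1.6e+08 m.
(a) Conservation of angular momentum (rₚvₚ = rₐvₐ) gives vₚ/vₐ = rₐ/rₚ = 1.6e+08/2e+07 ≈ 8
(b) With a = (rₚ + rₐ)/2 = 9e+07 m, vₐ = √(GM (2/rₐ − 1/a)) = √(6.637e+20 · (2/1.6e+08 − 1/9e+07)) m/s ≈ 9.601e+05 m/s
(c) With a = (rₚ + rₐ)/2 = 9e+07 m, T = 2π √(a³/GM) = 2π √((9e+07)³/6.637e+20) s ≈ 208.2 s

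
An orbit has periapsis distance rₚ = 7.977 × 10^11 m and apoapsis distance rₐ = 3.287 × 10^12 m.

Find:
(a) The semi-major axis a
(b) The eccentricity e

(a) a = (rₚ + rₐ) / 2 = (7.977e+11 + 3.287e+12) / 2 ≈ 2.042e+12 m = 2.042 × 10^12 m.
(b) e = (rₐ − rₚ) / (rₐ + rₚ) = (3.287e+12 − 7.977e+11) / (3.287e+12 + 7.977e+11) ≈ 0.6094.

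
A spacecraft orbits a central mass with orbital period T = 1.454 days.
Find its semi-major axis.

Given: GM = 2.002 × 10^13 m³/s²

Convert to SI: T = 1.454 days = 125626 s.
Invert Kepler's third law: a = (GM · T² / (4π²))^(1/3).
Substituting T = 125626 s and GM = 2.002e+13 m³/s²:
a = (2.002e+13 · (125626)² / (4π²))^(1/3) m
a ≈ 2e+07 m = 20 Mm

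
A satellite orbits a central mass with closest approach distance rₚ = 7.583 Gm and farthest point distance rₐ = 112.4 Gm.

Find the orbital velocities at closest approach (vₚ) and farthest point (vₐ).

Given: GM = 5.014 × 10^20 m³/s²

Convert to SI: rₚ = 7.583 Gm = 7.583e+09 m; rₐ = 112.4 Gm = 1.124e+11 m.
Use the vis-viva equation v² = GM(2/r − 1/a) with a = (rₚ + rₐ)/2 = (7.583e+09 + 1.124e+11)/2 = 5.99915e+10 m.
vₚ = √(GM · (2/rₚ − 1/a)) = √(5.014e+20 · (2/7.583e+09 − 1/5.99915e+10)) m/s ≈ 3.52e+05 m/s = 352 km/s.
vₐ = √(GM · (2/rₐ − 1/a)) = √(5.014e+20 · (2/1.124e+11 − 1/5.99915e+10)) m/s ≈ 2.375e+04 m/s = 23.75 km/s.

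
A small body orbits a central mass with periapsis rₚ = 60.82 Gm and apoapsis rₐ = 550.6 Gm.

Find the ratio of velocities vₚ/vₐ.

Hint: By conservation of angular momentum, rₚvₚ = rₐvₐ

Convert to SI: rₚ = 60.82 Gm = 6.082e+10 m; rₐ = 550.6 Gm = 5.506e+11 m.
Conservation of angular momentum gives rₚvₚ = rₐvₐ, so vₚ/vₐ = rₐ/rₚ.
vₚ/vₐ = 5.506e+11 / 6.082e+10 ≈ 9.053.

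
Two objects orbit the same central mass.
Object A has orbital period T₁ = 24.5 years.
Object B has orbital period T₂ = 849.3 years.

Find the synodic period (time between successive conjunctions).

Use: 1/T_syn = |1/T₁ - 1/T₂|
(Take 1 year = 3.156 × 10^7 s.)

Convert to SI: T₁ = 24.5 years = 7.7322e+08 s; T₂ = 849.3 years = 2.68039e+10 s.
T_syn = |T₁ · T₂ / (T₁ − T₂)|.
T_syn = |7.7322e+08 · 2.68039e+10 / (7.7322e+08 − 2.68039e+10)| s ≈ 7.962e+08 s = 25.23 years.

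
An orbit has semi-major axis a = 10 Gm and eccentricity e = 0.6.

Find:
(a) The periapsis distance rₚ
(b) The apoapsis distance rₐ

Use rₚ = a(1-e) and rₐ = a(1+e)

Convert to SI: a = 10 Gm = 1e+10 m.
(a) rₚ = a(1 − e) = 1e+10 · (1 − 0.6) = 1e+10 · 0.4 ≈ 4e+09 m = 4 Gm.
(b) rₐ = a(1 + e) = 1e+10 · (1 + 0.6) = 1e+10 · 1.6 ≈ 1.6e+10 m = 16 Gm.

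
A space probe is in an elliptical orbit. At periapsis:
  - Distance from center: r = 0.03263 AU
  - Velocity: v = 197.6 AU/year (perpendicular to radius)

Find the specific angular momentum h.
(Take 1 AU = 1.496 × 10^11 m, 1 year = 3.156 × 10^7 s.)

Convert to SI: r = 0.03263 AU = 4.88145e+09 m; v = 197.6 AU/year = 936659 m/s.
With v perpendicular to r, h = r · v.
h = 4.88145e+09 · 936659 m²/s ≈ 4.572e+15 m²/s.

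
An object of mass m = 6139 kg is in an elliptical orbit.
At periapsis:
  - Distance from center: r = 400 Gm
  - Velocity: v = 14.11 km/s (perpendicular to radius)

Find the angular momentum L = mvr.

Convert to SI: r = 400 Gm = 4e+11 m; v = 14.11 km/s = 14110 m/s.
Since v is perpendicular to r, L = m · v · r.
L = 6139 · 14110 · 4e+11 kg·m²/s ≈ 3.465e+19 kg·m²/s.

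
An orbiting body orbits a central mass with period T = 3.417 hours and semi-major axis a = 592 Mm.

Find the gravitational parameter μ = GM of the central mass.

Convert to SI: T = 3.417 hours = 12301.2 s; a = 592 Mm = 5.92e+08 m.
GM = 4π² · a³ / T².
GM = 4π² · (5.92e+08)³ / (12301.2)² m³/s² ≈ 5.413e+19 m³/s² = 5.413 × 10^19 m³/s².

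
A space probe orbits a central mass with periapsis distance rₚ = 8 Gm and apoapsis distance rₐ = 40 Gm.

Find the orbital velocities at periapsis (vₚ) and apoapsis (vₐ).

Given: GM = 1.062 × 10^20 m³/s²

Convert to SI: rₚ = 8 Gm = 8e+09 m; rₐ = 40 Gm = 4e+10 m.
Use the vis-viva equation v² = GM(2/r − 1/a) with a = (rₚ + rₐ)/2 = (8e+09 + 4e+10)/2 = 2.4e+10 m.
vₚ = √(GM · (2/rₚ − 1/a)) = √(1.062e+20 · (2/8e+09 − 1/2.4e+10)) m/s ≈ 1.487e+05 m/s = 148.7 km/s.
vₐ = √(GM · (2/rₐ − 1/a)) = √(1.062e+20 · (2/4e+10 − 1/2.4e+10)) m/s ≈ 2.975e+04 m/s = 29.75 km/s.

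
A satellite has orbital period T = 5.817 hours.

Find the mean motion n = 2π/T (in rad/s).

Convert to SI: T = 5.817 hours = 20941.2 s.
n = 2π / T.
n = 2π / 20941.2 s ≈ 0.0003 rad/s.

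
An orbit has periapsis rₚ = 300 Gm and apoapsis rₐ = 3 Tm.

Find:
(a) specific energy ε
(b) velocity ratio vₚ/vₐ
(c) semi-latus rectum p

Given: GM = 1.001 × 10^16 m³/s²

Convert to SI: rₚ = 300 Gm = 3e+11 m; rₐ = 3 Tm = 3e+12 m.
(a) With a = (rₚ + rₐ)/2 = 1.65e+12 m, ε = −GM/(2a) = −1.001e+16/(2 · 1.65e+12) J/kg ≈ -3033 J/kg
(b) Conservation of angular momentum (rₚvₚ = rₐvₐ) gives vₚ/vₐ = rₐ/rₚ = 3e+12/3e+11 ≈ 10
(c) From a = (rₚ + rₐ)/2 = 1.65e+12 m and e = (rₐ − rₚ)/(rₐ + rₚ) = 0.818182, p = a(1 − e²) = 1.65e+12 · (1 − (0.818182)²) ≈ 5.455e+11 m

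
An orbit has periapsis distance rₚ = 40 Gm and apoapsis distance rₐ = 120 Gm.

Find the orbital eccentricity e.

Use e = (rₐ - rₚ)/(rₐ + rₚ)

Convert to SI: rₚ = 40 Gm = 4e+10 m; rₐ = 120 Gm = 1.2e+11 m.
e = (rₐ − rₚ) / (rₐ + rₚ).
e = (1.2e+11 − 4e+10) / (1.2e+11 + 4e+10) = 8e+10 / 1.6e+11 ≈ 0.5.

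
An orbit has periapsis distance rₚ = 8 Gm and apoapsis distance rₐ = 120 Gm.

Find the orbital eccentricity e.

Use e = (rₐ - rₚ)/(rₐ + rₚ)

Convert to SI: rₚ = 8 Gm = 8e+09 m; rₐ = 120 Gm = 1.2e+11 m.
e = (rₐ − rₚ) / (rₐ + rₚ).
e = (1.2e+11 − 8e+09) / (1.2e+11 + 8e+09) = 1.12e+11 / 1.28e+11 ≈ 0.875.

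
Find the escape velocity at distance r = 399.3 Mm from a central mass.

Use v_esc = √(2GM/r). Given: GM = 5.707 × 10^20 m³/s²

Convert to SI: r = 399.3 Mm = 3.993e+08 m.
Escape velocity comes from setting total energy to zero: ½v² − GM/r = 0 ⇒ v_esc = √(2GM / r).
v_esc = √(2 · 5.707e+20 / 3.993e+08) m/s ≈ 1.691e+06 m/s = 1691 km/s.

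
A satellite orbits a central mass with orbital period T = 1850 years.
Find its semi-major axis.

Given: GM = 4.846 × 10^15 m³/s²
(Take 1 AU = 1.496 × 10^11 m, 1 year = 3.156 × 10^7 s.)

Convert to SI: T = 1850 years = 5.8386e+10 s.
Invert Kepler's third law: a = (GM · T² / (4π²))^(1/3).
Substituting T = 5.8386e+10 s and GM = 4.846e+15 m³/s²:
a = (4.846e+15 · (5.8386e+10)² / (4π²))^(1/3) m
a ≈ 7.48e+11 m = 5 AU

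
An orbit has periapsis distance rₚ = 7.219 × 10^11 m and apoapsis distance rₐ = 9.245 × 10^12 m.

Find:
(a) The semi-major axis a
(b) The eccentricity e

(a) a = (rₚ + rₐ) / 2 = (7.219e+11 + 9.245e+12) / 2 ≈ 4.983e+12 m = 4.983 × 10^12 m.
(b) e = (rₐ − rₚ) / (rₐ + rₚ) = (9.245e+12 − 7.219e+11) / (9.245e+12 + 7.219e+11) ≈ 0.8551.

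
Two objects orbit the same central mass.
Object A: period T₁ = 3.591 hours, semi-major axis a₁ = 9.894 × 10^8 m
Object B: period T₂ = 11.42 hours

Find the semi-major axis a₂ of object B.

Convert to SI: T₁ = 3.591 hours = 12927.6 s; T₂ = 11.42 hours = 41112 s.
Kepler's third law: (T₁/T₂)² = (a₁/a₂)³ ⇒ a₂ = a₁ · (T₂/T₁)^(2/3).
T₂/T₁ = 41112 / 12927.6 = 3.18017.
a₂ = 9.894e+08 · (3.18017)^(2/3) m ≈ 2.14e+09 m = 2.14 × 10^9 m.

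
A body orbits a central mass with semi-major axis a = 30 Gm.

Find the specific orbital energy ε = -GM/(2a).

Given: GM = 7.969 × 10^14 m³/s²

Convert to SI: a = 30 Gm = 3e+10 m.
ε = −GM / (2a).
ε = −7.969e+14 / (2 · 3e+10) J/kg ≈ -1.328e+04 J/kg = -13.28 kJ/kg.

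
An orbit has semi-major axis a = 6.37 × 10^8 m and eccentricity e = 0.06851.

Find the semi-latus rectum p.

p = a (1 − e²).
p = 6.37e+08 · (1 − (0.06851)²) = 6.37e+08 · 0.995306 ≈ 6.34e+08 m = 6.34 × 10^8 m.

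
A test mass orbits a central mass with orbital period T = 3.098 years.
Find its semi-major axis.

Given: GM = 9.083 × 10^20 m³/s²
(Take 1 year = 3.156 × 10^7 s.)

Convert to SI: T = 3.098 years = 9.77729e+07 s.
Invert Kepler's third law: a = (GM · T² / (4π²))^(1/3).
Substituting T = 9.77729e+07 s and GM = 9.083e+20 m³/s²:
a = (9.083e+20 · (9.77729e+07)² / (4π²))^(1/3) m
a ≈ 6.036e+11 m = 603.6 Gm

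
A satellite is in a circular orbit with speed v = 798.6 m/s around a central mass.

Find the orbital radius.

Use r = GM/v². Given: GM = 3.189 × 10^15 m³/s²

For a circular orbit, v² = GM / r, so r = GM / v².
r = 3.189e+15 / (798.6)² m ≈ 5e+09 m = 5 Gm.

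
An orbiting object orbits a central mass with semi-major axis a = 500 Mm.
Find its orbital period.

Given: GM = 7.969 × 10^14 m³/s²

Convert to SI: a = 500 Mm = 5e+08 m.
Kepler's third law: T = 2π √(a³ / GM).
Substituting a = 5e+08 m and GM = 7.969e+14 m³/s²:
T = 2π √((5e+08)³ / 7.969e+14) s
T ≈ 2.488e+06 s = 28.8 days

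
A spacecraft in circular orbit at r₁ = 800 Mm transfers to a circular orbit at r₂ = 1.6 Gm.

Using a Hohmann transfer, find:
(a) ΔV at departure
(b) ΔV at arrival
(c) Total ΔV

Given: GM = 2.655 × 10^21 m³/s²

Convert to SI: r₁ = 800 Mm = 8e+08 m; r₂ = 1.6 Gm = 1.6e+09 m.
Transfer semi-major axis: a_t = (r₁ + r₂)/2 = (8e+08 + 1.6e+09)/2 = 1.2e+09 m.
Circular speeds: v₁ = √(GM/r₁) = 1.82174e+06 m/s, v₂ = √(GM/r₂) = 1.28817e+06 m/s.
Transfer speeds (vis-viva v² = GM(2/r − 1/a_t)): v₁ᵗ = 2.10357e+06 m/s, v₂ᵗ = 1.05178e+06 m/s.
(a) ΔV₁ = |v₁ᵗ − v₁| ≈ 2.818e+05 m/s = 281.8 km/s.
(b) ΔV₂ = |v₂ − v₂ᵗ| ≈ 2.364e+05 m/s = 236.4 km/s.
(c) ΔV_total = ΔV₁ + ΔV₂ ≈ 5.182e+05 m/s = 518.2 km/s.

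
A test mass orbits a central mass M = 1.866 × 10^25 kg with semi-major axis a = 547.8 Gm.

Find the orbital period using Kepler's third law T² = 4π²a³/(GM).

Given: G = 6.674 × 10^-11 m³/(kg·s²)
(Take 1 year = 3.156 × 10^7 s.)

Convert to SI: a = 547.8 Gm = 5.478e+11 m.
GM = G · M = 6.674e-11 · 1.866e+25 = 1.24537e+15 m³/s².
Kepler's third law: T = 2π √(a³ / GM).
Substituting a = 5.478e+11 m and GM = 1.24537e+15 m³/s²:
T = 2π √((5.478e+11)³ / 1.24537e+15) s
T ≈ 7.219e+10 s = 2287 years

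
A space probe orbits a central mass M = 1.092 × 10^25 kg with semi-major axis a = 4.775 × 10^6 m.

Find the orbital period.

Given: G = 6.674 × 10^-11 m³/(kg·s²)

GM = G · M = 6.674e-11 · 1.092e+25 = 7.28801e+14 m³/s².
Kepler's third law: T = 2π √(a³ / GM).
Substituting a = 4.775e+06 m and GM = 7.28801e+14 m³/s²:
T = 2π √((4.775e+06)³ / 7.28801e+14) s
T ≈ 2428 s = 40.47 minutes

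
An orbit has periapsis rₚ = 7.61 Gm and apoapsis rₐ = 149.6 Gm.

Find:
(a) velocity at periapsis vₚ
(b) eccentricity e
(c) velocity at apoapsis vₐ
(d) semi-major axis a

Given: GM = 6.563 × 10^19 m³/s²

Convert to SI: rₚ = 7.61 Gm = 7.61e+09 m; rₐ = 149.6 Gm = 1.496e+11 m.
(a) With a = (rₚ + rₐ)/2 = 7.8605e+10 m, vₚ = √(GM (2/rₚ − 1/a)) = √(6.563e+19 · (2/7.61e+09 − 1/7.8605e+10)) m/s ≈ 1.281e+05 m/s
(b) e = (rₐ − rₚ)/(rₐ + rₚ) = (1.496e+11 − 7.61e+09)/(1.496e+11 + 7.61e+09) ≈ 0.9032
(c) With a = (rₚ + rₐ)/2 = 7.8605e+10 m, vₐ = √(GM (2/rₐ − 1/a)) = √(6.563e+19 · (2/1.496e+11 − 1/7.8605e+10)) m/s ≈ 6517 m/s
(d) a = (rₚ + rₐ)/2 = (7.61e+09 + 1.496e+11)/2 ≈ 7.86e+10 m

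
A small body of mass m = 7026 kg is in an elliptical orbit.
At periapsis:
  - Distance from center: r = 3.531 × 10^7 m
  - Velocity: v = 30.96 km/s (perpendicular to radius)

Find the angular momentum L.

Convert to SI: v = 30.96 km/s = 30960 m/s.
Since v is perpendicular to r, L = m · v · r.
L = 7026 · 30960 · 3.531e+07 kg·m²/s ≈ 7.681e+15 kg·m²/s.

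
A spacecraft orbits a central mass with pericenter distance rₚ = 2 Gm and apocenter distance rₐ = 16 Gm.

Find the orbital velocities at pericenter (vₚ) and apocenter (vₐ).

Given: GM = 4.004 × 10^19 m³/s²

Convert to SI: rₚ = 2 Gm = 2e+09 m; rₐ = 16 Gm = 1.6e+10 m.
Use the vis-viva equation v² = GM(2/r − 1/a) with a = (rₚ + rₐ)/2 = (2e+09 + 1.6e+10)/2 = 9e+09 m.
vₚ = √(GM · (2/rₚ − 1/a)) = √(4.004e+19 · (2/2e+09 − 1/9e+09)) m/s ≈ 1.887e+05 m/s = 188.7 km/s.
vₐ = √(GM · (2/rₐ − 1/a)) = √(4.004e+19 · (2/1.6e+10 − 1/9e+09)) m/s ≈ 2.358e+04 m/s = 23.58 km/s.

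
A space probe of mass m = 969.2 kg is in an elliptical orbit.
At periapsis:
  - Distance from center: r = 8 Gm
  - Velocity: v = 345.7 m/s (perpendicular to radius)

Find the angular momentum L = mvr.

Convert to SI: r = 8 Gm = 8e+09 m.
Since v is perpendicular to r, L = m · v · r.
L = 969.2 · 345.7 · 8e+09 kg·m²/s ≈ 2.68e+15 kg·m²/s.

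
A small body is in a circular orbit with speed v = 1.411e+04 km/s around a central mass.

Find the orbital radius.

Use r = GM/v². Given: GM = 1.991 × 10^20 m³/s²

Convert to SI: v = 1.411e+04 km/s = 1.411e+07 m/s.
For a circular orbit, v² = GM / r, so r = GM / v².
r = 1.991e+20 / (1.411e+07)² m ≈ 1e+06 m = 1 Mm.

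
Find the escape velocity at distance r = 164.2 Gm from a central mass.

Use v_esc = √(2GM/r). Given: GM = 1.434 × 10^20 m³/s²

Convert to SI: r = 164.2 Gm = 1.642e+11 m.
Escape velocity comes from setting total energy to zero: ½v² − GM/r = 0 ⇒ v_esc = √(2GM / r).
v_esc = √(2 · 1.434e+20 / 1.642e+11) m/s ≈ 4.179e+04 m/s = 41.79 km/s.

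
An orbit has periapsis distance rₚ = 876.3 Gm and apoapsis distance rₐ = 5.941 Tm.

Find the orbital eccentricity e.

Convert to SI: rₚ = 876.3 Gm = 8.763e+11 m; rₐ = 5.941 Tm = 5.941e+12 m.
e = (rₐ − rₚ) / (rₐ + rₚ).
e = (5.941e+12 − 8.763e+11) / (5.941e+12 + 8.763e+11) = 5.0647e+12 / 6.8173e+12 ≈ 0.7429.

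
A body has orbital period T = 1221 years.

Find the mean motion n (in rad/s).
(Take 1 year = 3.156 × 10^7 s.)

Convert to SI: T = 1221 years = 3.85348e+10 s.
n = 2π / T.
n = 2π / 3.85348e+10 s ≈ 1.631e-10 rad/s.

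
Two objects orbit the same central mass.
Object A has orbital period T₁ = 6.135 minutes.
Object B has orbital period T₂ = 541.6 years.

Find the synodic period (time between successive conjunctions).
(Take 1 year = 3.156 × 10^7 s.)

Convert to SI: T₁ = 6.135 minutes = 368.1 s; T₂ = 541.6 years = 1.70929e+10 s.
T_syn = |T₁ · T₂ / (T₁ − T₂)|.
T_syn = |368.1 · 1.70929e+10 / (368.1 − 1.70929e+10)| s ≈ 368.1 s = 6.135 minutes.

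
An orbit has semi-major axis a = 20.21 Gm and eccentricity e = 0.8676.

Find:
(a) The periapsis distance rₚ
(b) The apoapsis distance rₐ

Convert to SI: a = 20.21 Gm = 2.021e+10 m.
(a) rₚ = a(1 − e) = 2.021e+10 · (1 − 0.8676) = 2.021e+10 · 0.1324 ≈ 2.676e+09 m = 2.676 Gm.
(b) rₐ = a(1 + e) = 2.021e+10 · (1 + 0.8676) = 2.021e+10 · 1.8676 ≈ 3.774e+10 m = 37.74 Gm.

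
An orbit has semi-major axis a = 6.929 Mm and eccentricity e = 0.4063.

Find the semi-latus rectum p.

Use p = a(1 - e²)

Convert to SI: a = 6.929 Mm = 6.929e+06 m.
p = a (1 − e²).
p = 6.929e+06 · (1 − (0.4063)²) = 6.929e+06 · 0.83492 ≈ 5.785e+06 m = 5.785 Mm.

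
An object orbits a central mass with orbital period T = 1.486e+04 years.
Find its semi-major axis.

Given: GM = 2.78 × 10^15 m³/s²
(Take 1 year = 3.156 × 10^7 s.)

Convert to SI: T = 1.486e+04 years = 4.68982e+11 s.
Invert Kepler's third law: a = (GM · T² / (4π²))^(1/3).
Substituting T = 4.68982e+11 s and GM = 2.78e+15 m³/s²:
a = (2.78e+15 · (4.68982e+11)² / (4π²))^(1/3) m
a ≈ 2.493e+12 m = 2.493 × 10^12 m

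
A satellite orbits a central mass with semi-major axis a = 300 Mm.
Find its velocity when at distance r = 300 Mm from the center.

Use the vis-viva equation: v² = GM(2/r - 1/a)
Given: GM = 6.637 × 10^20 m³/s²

Convert to SI: a = 300 Mm = 3e+08 m; r = 300 Mm = 3e+08 m.
Vis-viva: v = √(GM · (2/r − 1/a)).
2/r − 1/a = 2/3e+08 − 1/3e+08 = 3.33333e-09 m⁻¹.
v = √(6.637e+20 · 3.33333e-09) m/s ≈ 1.487e+06 m/s = 1487 km/s.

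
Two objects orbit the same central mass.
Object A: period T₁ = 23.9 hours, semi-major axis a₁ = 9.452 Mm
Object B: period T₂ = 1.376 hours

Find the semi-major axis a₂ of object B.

Convert to SI: T₁ = 23.9 hours = 86040 s; a₁ = 9.452 Mm = 9.452e+06 m; T₂ = 1.376 hours = 4953.6 s.
Kepler's third law: (T₁/T₂)² = (a₁/a₂)³ ⇒ a₂ = a₁ · (T₂/T₁)^(2/3).
T₂/T₁ = 4953.6 / 86040 = 0.0575732.
a₂ = 9.452e+06 · (0.0575732)^(2/3) m ≈ 1.409e+06 m = 1.409 Mm.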